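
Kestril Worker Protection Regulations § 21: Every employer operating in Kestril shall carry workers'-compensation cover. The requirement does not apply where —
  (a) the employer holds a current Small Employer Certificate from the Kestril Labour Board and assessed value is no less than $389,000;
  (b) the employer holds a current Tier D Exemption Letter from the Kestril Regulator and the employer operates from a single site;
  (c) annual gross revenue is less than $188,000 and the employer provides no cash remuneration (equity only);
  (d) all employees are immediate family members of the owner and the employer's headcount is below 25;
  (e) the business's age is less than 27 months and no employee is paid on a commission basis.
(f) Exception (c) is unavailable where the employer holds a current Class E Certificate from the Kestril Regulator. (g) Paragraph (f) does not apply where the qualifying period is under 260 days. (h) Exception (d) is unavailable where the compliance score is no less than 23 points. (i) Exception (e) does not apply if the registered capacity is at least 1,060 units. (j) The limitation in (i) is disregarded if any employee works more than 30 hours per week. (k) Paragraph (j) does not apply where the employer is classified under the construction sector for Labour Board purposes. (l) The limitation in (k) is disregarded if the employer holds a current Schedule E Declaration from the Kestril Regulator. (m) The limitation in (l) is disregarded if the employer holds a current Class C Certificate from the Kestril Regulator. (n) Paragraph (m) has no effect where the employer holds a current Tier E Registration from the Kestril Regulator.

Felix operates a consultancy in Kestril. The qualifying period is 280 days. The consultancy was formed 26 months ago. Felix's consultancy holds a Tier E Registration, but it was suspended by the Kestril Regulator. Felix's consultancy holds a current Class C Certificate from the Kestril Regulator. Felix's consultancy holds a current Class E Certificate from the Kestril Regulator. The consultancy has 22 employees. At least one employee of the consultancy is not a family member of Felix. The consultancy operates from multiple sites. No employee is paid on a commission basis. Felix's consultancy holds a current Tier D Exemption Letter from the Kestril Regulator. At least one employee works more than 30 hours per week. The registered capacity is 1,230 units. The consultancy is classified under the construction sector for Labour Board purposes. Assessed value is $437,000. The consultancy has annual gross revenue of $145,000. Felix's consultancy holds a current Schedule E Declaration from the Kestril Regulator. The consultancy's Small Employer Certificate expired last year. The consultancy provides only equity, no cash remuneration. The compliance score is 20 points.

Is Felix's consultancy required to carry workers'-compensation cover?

Yes — Felix's consultancy must carry workers'-compensation cover.

Exception (a) requires that the employer holds a current Small Employer Certificate from the Kestril Labour Board; but the Small Employer Certificate has expired, so (a) is unavailable.
Exception (b) does not apply: the employer operates from multiple sites.
Exception (c) is satisfied on its face — annual gross revenue is $145,000, less than the $188,000 limit; remuneration is equity-only. However, paragraphs (f)–(g) must be considered: (f) operates — a current Class E Certificate is held. (g), which would lift (f), is inapplicable — the qualifying period is 280 days, not under 260 days. So (c) is unavailable.
Exception (d) does not apply: at least one employee is not a family member.
All of (e)'s requirements are met (the business's age is 26 months, less than the 27 months limit; no employee is paid on commission). However, paragraphs (i)–(n) must be considered: (i) operates — the registered capacity is 1,230 units, meeting the 1,060 units threshold. (j) is triggered (at least one employee exceeds 30 hours/week), but is overridden by (k): (k) operates against (j): the consultancy is classified under the construction sector. (l) would limit (k) — a current Schedule E Declaration is held — but (m) sets (l) aside: (m) operates against (l): a current Class C Certificate is held. (n), which would lift (m), does not operate here — there is no Tier E Registration in force. Exception (e) does not apply.
No exception displaces § 21.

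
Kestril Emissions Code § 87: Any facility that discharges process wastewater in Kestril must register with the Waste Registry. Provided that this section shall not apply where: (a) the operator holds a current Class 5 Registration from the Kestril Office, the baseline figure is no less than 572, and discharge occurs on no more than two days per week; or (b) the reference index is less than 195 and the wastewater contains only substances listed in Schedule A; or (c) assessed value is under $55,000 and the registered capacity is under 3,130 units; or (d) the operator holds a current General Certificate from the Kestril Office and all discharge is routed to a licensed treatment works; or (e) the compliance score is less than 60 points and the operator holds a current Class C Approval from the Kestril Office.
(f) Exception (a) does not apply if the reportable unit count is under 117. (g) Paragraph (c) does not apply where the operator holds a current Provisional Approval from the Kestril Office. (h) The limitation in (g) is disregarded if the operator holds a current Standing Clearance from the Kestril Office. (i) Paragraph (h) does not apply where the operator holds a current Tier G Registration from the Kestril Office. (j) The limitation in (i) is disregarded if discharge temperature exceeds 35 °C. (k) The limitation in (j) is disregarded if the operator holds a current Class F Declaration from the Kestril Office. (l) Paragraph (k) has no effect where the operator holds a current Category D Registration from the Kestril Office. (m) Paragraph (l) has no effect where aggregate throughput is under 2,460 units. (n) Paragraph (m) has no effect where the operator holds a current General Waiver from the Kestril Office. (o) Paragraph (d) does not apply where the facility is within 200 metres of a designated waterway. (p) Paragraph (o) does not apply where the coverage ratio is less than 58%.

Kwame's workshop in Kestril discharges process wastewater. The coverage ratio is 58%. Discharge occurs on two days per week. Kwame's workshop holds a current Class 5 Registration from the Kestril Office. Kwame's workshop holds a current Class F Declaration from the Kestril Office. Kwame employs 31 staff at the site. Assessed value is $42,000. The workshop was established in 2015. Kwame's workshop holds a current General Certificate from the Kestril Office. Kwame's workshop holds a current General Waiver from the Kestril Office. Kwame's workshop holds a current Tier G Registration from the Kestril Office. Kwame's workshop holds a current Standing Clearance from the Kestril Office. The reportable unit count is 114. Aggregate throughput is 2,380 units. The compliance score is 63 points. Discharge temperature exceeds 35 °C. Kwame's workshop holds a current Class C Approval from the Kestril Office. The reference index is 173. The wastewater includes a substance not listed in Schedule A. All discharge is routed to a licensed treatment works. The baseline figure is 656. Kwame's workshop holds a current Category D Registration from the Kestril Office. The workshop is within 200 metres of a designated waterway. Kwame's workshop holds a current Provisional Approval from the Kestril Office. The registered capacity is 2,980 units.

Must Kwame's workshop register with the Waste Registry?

Exception (a): a current Class 5 Registration is held; the baseline figure is 656, meeting the 572 threshold; discharge occurs on no more than two days per week — every condition holds. Turning to paragraph (f): (f) operates against (a): the reportable unit count is 114, under the 117 limit. So (a) is unavailable.
Exception (b) fails — the wastewater includes a non-Schedule-A substance.
All of (c)'s requirements are met (assessed value is $42,000, under the $55,000 limit; the registered capacity is 2,980 units, under the 3,130 units limit). Under paragraphs (g)–(n): (g) is engaged (a current Provisional Approval is held), but is displaced by (h): (h) operates against (g): a current Standing Clearance is held. (i) is triggered (a current Tier G Registration is held), but is overridden by (j): (j) applies — discharge temperature exceeds 35 °C. (k) operates (a current Class F Declaration is held), but is displaced by (l): (l) is engaged — a current Category D Registration is held. (m) would limit (l) — aggregate throughput is 2,380 units, under the 2,460 units limit — but (n) sets (m) aside: (n) operates against (m): a current General Waiver is held. (c) remains available.
Exception (d): a current General Certificate is held; discharge is routed to a licensed treatment works — every condition holds. However, paragraphs (o)–(p) must be considered: (o) operates — the workshop is within 200 m of a designated waterway. (p), which would lift (o), does not operate here — the coverage ratio is 58%, not less than 58%. (d) is therefore removed.
Exception (e) does not apply: the compliance score is 63 points, not less than 60 points.

No — exception (c) applies; Kwame's workshop is not required to register with the Waste Registry.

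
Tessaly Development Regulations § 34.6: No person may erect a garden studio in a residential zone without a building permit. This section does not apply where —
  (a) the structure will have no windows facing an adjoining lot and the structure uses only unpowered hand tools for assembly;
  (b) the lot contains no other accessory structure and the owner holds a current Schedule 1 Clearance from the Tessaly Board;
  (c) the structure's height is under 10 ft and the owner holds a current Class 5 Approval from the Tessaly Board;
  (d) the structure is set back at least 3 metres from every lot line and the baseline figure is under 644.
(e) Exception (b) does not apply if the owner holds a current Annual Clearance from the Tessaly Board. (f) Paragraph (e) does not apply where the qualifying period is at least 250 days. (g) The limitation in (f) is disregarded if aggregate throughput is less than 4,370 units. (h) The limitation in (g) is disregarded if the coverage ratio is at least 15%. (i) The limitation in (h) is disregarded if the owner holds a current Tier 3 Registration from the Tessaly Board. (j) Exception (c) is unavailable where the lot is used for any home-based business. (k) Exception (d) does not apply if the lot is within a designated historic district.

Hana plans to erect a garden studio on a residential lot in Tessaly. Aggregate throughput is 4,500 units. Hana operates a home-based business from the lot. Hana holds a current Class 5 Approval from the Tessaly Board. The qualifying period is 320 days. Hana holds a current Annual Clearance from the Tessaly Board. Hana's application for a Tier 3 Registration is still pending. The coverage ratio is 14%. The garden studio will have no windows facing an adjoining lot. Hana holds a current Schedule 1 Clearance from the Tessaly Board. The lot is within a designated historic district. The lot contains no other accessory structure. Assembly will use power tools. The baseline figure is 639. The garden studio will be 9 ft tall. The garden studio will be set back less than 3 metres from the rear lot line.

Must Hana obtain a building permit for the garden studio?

Exception (a) fails — assembly uses power tools.
Exception (b): the lot has no other accessory structure; a current Schedule 1 Clearance is held — every condition holds. Applying paragraphs (e)–(i): (e) operates (a current Annual Clearance is held), but is itself disapplied by (f): (f) operates — the qualifying period is 320 days, meeting the 250 days threshold. (g), which would lift (f), is not triggered — aggregate throughput is 4,500 units, not less than 4,370 units. Exception (b) stands.
Exception (c) is satisfied on its face — the structure's height is 9 ft, under the 10 ft limit; a current Class 5 Approval is held. However, paragraph (j) must be considered: (j) applies — a home-based business operates on the lot. Exception (c) does not apply.
Exception (d) fails — the rear setback is under 3 m.

No — exception (b) applies; Hana does not need a building permit.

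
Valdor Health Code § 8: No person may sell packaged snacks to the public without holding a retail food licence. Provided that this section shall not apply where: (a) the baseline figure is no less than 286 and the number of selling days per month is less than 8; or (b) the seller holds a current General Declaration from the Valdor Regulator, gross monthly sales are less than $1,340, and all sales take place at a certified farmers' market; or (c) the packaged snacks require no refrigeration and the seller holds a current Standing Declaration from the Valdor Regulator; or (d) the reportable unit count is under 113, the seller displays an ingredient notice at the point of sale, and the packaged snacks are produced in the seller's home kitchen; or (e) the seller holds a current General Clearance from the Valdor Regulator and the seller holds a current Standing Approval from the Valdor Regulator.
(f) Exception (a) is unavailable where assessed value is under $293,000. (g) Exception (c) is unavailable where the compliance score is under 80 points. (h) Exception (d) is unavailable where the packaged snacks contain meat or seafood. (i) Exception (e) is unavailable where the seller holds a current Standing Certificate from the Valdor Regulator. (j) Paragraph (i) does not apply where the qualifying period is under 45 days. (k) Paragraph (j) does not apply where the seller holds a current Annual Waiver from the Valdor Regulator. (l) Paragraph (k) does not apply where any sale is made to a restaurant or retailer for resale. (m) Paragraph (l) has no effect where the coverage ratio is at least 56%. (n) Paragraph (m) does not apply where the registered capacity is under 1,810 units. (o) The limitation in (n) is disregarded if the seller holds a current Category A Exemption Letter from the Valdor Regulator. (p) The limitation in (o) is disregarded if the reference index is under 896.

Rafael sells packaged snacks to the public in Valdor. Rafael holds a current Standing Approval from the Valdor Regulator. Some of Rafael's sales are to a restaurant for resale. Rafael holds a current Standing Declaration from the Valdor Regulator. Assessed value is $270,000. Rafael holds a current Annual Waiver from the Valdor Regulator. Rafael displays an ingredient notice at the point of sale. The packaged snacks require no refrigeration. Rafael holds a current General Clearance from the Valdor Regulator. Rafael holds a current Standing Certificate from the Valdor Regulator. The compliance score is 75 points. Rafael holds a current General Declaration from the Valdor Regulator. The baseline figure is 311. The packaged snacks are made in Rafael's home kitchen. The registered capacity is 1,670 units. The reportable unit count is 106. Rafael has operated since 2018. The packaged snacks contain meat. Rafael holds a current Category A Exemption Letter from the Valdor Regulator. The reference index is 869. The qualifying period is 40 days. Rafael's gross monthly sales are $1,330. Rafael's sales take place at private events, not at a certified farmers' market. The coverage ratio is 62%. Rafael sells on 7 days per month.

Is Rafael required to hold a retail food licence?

No — exception (e) applies; Rafael is not required to hold a retail food licence.

All of (a)'s requirements are met (the baseline figure is 311, meeting the 286 threshold; the number of selling days per month is 7, less than the 8 limit). However, paragraph (f) must be considered: (f) operates against (a): assessed value is $270,000, under the $293,000 limit. Exception (a) does not apply.
Exception (b) does not apply: sales are at private events, not a certified farmers' market.
Exception (c) is satisfied on its face — the packaged snacks are shelf-stable; a current Standing Declaration is held. But: (g) operates against (c): the compliance score is 75 points, under the 80 points limit. So (c) is unavailable.
All of (d)'s requirements are met (the reportable unit count is 106, under the 113 limit; an ingredient notice is displayed; the packaged snacks are home-kitchen produced). Turning to paragraph (h): (h) operates against (d): the packaged snacks contain meat. So (d) is unavailable.
Exception (e): a current General Clearance is held; a current Standing Approval is held — every condition holds. Considering the limiting provisions: (i) would limit (e) — a current Standing Certificate is held — but (j) sets (i) aside: (j) is triggered — the qualifying period is 40 days, under the 45 days limit. (k) is triggered (a current Annual Waiver is held), but is overridden by (l): (l) operates — some sales are to a restaurant for resale. (m) would limit (l) — the coverage ratio is 62%, meeting the 56% threshold — but (n) sets (m) aside: (n) operates against (m): the registered capacity is 1,670 units, under the 1,810 units limit. (o) is engaged (a current Category A Exemption Letter is held), but is displaced by (p): (p) operates against (o): the reference index is 869, under the 896 limit. Exception (e) stands.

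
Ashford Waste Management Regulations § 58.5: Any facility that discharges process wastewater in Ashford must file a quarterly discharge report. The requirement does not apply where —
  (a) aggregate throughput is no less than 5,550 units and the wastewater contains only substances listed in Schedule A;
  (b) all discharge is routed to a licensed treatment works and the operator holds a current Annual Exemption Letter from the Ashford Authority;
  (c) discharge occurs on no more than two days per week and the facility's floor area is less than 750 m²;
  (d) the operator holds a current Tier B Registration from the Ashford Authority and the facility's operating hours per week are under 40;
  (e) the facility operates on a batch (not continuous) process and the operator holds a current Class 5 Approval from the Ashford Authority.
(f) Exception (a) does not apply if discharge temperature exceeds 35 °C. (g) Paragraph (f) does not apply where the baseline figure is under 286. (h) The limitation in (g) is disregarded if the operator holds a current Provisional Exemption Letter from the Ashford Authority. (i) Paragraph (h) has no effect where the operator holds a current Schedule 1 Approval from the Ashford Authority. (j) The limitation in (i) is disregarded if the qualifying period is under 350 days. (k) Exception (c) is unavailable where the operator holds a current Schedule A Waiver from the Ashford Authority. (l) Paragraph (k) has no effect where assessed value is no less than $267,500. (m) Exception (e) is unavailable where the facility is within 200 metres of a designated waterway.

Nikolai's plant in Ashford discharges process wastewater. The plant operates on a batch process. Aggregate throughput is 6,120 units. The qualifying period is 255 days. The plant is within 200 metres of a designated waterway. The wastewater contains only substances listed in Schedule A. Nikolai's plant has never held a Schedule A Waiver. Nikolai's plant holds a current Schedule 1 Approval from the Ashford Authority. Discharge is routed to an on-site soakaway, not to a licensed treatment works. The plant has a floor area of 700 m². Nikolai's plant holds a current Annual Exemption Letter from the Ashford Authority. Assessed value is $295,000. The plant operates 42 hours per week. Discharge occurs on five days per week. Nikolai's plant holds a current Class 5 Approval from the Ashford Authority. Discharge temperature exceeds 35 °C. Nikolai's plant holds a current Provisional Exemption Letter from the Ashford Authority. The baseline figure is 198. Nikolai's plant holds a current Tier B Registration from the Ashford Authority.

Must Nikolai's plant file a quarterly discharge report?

Exception (a): aggregate throughput is 6,120 units, meeting the 5,550 units threshold; the wastewater is Schedule-A-only — every condition holds. However, paragraphs (f)–(j) must be considered: (f) operates — discharge temperature exceeds 35 °C. (g) would limit (f) — the baseline figure is 198, under the 286 limit — but (h) sets (g) aside: (h) is triggered — a current Provisional Exemption Letter is held. (i) would limit (h) — a current Schedule 1 Approval is held — but (j) sets (i) aside: (j) is triggered — the qualifying period is 255 days, under the 350 days limit. So (a) is unavailable.
Exception (b) fails — discharge is not routed to a licensed treatment works.
Exception (c) does not apply: discharge occurs on five days per week.
Exception (d) requires that the facility's operating hours per week are under 40; but the facility's operating hours per week are 42, not under 40, so (d) is unavailable.
All of (e)'s requirements are met (the facility operates on a batch process; a current Class 5 Approval is held). But: (m) is triggered — the plant is within 200 m of a designated waterway. So (e) is unavailable.
Every exception is unavailable, so the rule governs.

Yes — Nikolai's plant must file a quarterly discharge report.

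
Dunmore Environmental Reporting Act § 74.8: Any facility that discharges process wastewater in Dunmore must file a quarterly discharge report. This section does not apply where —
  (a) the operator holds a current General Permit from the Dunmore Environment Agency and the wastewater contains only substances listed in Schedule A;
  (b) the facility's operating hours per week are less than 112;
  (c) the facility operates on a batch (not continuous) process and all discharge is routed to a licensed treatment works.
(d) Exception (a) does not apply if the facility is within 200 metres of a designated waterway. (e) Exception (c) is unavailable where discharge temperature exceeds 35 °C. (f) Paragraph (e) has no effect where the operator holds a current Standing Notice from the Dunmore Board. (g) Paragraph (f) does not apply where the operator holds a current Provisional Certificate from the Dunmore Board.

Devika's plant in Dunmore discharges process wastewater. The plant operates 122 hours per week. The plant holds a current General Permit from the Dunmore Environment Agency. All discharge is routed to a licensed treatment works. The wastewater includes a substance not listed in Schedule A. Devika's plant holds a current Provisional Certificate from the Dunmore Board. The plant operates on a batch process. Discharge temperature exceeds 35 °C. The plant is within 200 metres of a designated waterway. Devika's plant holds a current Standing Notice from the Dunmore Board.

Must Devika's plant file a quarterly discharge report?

Yes — Devika's plant must file a quarterly discharge report.

Exception (a) requires that the wastewater contains only substances listed in Schedule A; but the wastewater includes a non-Schedule-A substance, so (a) is unavailable.
Exception (b) requires that the facility's operating hours per week are less than 112; but the facility's operating hours per week are 122, not less than 112, so (b) is unavailable.
Exception (c): the facility operates on a batch process; discharge is routed to a licensed treatment works — every condition holds. Turning to paragraphs (e)–(g): (e) applies — discharge temperature exceeds 35 °C. (f) would limit (e) — a current Standing Notice is held — but (g) sets (f) aside: (g) operates against (f): a current Provisional Certificate is held. (c) is therefore removed.
Every exception is unavailable, so the rule governs.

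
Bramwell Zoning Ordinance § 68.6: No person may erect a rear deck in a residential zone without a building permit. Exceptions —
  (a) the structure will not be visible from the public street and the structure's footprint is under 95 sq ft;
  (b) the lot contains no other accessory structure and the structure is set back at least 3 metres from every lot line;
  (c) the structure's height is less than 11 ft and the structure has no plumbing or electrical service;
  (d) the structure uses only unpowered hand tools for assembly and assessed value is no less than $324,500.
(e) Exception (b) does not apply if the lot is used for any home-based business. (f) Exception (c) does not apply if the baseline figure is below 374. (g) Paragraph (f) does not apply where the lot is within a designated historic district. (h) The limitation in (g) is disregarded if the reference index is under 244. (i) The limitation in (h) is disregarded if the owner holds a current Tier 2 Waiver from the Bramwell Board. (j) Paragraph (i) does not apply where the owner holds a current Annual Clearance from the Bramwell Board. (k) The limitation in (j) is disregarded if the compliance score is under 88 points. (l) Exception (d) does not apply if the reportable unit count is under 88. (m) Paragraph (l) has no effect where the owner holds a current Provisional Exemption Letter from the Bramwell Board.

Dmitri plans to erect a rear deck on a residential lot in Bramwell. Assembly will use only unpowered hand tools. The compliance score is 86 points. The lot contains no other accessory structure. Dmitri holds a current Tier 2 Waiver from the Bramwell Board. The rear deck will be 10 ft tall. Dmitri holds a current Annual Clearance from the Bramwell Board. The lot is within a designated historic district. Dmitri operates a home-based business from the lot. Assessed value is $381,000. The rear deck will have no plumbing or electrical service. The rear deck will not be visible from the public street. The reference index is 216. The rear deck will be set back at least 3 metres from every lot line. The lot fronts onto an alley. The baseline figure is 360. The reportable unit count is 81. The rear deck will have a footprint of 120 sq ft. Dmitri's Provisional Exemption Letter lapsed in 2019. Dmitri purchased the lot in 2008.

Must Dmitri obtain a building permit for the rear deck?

Exception (a) requires that the structure's footprint is under 95 sq ft; but the structure's footprint is 120 sq ft, not under 95 sq ft, so (a) is unavailable.
Exception (b) is satisfied on its face — the lot has no other accessory structure; the setback is at least 3 m on every side. Turning to paragraph (e): (e) operates against (b): a home-based business operates on the lot. So (b) is unavailable.
Exception (c): the structure's height is 10 ft, less than the 11 ft limit; there is no plumbing or electrical service — every condition holds. Under paragraphs (f)–(k): (f) is engaged (the baseline figure is 360, below the 374 limit), but yields to (g): (g) is engaged — the lot is in a historic district. (h) is engaged (the reference index is 216, under the 244 limit), but is overridden by (i): (i) operates against (h): a current Tier 2 Waiver is held. (j) would limit (i) — a current Annual Clearance is held — but (k) sets (j) aside: (k) operates against (j): the compliance score is 86 points, under the 88 points limit. (c) remains available.
Exception (d) is satisfied on its face — assembly uses only hand tools; assessed value is $381,000, meeting the $324,500 threshold. However, paragraphs (l)–(m) must be considered: (l) operates against (d): the reportable unit count is 81, under the 88 limit. (m), which would lift (l), is not triggered — no current Provisional Exemption Letter is held. So (d) is unavailable.

No — exception (c) applies; Dmitri does not need a building permit.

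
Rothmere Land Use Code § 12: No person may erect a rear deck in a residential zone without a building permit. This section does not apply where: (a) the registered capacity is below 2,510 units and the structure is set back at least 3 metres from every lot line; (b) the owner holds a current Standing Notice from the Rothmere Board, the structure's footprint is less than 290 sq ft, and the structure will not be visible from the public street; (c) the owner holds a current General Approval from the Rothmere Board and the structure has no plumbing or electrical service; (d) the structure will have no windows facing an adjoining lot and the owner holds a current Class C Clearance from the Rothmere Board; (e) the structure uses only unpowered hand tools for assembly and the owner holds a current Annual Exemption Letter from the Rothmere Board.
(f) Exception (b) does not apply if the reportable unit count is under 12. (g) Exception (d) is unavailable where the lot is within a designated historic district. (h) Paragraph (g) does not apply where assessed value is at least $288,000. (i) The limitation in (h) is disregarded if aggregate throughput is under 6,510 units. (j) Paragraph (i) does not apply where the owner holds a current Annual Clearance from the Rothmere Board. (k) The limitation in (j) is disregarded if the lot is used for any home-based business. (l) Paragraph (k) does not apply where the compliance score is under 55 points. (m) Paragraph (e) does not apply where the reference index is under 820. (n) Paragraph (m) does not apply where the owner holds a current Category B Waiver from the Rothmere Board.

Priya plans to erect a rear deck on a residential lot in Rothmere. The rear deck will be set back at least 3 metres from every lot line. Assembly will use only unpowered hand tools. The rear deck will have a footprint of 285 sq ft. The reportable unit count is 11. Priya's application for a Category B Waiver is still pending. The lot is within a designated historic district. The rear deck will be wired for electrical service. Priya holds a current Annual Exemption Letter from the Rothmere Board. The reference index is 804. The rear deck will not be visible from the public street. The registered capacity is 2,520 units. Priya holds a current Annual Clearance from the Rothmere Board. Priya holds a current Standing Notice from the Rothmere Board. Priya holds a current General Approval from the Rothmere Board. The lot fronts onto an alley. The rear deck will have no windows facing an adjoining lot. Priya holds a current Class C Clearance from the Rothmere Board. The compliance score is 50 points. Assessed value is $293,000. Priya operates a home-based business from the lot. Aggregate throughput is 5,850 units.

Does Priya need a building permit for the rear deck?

No — exception (d) applies; Priya does not need a building permit.

Exception (a) does not apply: the registered capacity is 2,520 units, not below 2,510 units.
Exception (b)'s conditions are all satisfied: a current Standing Notice is held; the structure's footprint is 285 sq ft, less than the 290 sq ft limit; the structure will not be visible from the street. But: (f) is triggered — the reportable unit count is 11, under the 12 limit. So (b) is unavailable.
Exception (c) fails — electrical service is planned.
Exception (d) is satisfied on its face — no windows face an adjoining lot; a current Class C Clearance is held. As to paragraphs (g)–(l): (g) would limit (d) — the lot is in a historic district — but (h) sets (g) aside: (h) operates against (g): assessed value is $293,000, meeting the $288,000 threshold. (i) would limit (h) — aggregate throughput is 5,850 units, under the 6,510 units limit — but (j) sets (i) aside: (j) operates — a current Annual Clearance is held. (k) is triggered (a home-based business operates on the lot), but is set aside by (l): (l) operates against (k): the compliance score is 50 points, under the 55 points limit. (d) remains available.
Exception (e)'s conditions are all satisfied: assembly uses only hand tools; a current Annual Exemption Letter is held. But applying paragraphs (m)–(n): (m) operates against (e): the reference index is 804, under the 820 limit. (n), which would lift (m), is not engaged — there is no Category B Waiver in force. So (e) is unavailable.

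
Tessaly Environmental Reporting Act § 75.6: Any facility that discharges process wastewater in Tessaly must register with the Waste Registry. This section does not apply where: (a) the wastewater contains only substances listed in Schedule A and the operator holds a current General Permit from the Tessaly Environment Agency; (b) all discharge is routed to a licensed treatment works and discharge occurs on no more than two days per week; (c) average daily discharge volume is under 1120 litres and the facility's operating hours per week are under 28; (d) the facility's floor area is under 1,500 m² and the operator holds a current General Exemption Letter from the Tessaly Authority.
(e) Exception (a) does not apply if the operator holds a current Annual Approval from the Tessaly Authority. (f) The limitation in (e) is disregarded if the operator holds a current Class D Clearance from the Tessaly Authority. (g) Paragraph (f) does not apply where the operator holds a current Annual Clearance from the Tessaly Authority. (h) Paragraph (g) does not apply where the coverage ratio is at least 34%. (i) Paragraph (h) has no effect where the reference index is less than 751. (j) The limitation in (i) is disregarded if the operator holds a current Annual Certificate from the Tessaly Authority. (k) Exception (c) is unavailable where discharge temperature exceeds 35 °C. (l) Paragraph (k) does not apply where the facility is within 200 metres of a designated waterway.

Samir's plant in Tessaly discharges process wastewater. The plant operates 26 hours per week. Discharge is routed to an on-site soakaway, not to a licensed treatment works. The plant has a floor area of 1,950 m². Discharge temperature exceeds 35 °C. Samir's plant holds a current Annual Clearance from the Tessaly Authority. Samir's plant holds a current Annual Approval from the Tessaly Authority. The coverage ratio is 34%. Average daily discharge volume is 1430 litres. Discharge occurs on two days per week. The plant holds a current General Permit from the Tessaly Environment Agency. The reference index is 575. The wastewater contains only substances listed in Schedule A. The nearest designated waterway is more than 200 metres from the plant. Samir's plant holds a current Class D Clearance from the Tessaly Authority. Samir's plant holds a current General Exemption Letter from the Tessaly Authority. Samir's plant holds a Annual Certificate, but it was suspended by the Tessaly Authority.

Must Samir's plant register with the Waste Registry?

Exception (a): the wastewater is Schedule-A-only; a current General Permit is held — every condition holds. But applying paragraphs (e)–(j): (e) operates against (a): a current Annual Approval is held. (f) would limit (e) — a current Class D Clearance is held — but (g) sets (f) aside: (g) operates against (f): a current Annual Clearance is held. (h) would limit (g) — the coverage ratio is 34%, meeting the 34% threshold — but (i) sets (h) aside: (i) operates against (h): the reference index is 575, less than the 751 limit. (j) is inapplicable (no current Annual Certificate is held), so (i) stands. So (a) is unavailable.
Exception (b) does not apply: discharge is not routed to a licensed treatment works.
Exception (c) fails — average daily discharge volume is 1430 litres, not under 1120 litres.
Exception (d) fails — the facility's floor area is 1,950 m², not under 1,500 m².
None of the exceptions is available; § 75.6 applies in full.

Yes — Samir's plant must register with the Waste Registry.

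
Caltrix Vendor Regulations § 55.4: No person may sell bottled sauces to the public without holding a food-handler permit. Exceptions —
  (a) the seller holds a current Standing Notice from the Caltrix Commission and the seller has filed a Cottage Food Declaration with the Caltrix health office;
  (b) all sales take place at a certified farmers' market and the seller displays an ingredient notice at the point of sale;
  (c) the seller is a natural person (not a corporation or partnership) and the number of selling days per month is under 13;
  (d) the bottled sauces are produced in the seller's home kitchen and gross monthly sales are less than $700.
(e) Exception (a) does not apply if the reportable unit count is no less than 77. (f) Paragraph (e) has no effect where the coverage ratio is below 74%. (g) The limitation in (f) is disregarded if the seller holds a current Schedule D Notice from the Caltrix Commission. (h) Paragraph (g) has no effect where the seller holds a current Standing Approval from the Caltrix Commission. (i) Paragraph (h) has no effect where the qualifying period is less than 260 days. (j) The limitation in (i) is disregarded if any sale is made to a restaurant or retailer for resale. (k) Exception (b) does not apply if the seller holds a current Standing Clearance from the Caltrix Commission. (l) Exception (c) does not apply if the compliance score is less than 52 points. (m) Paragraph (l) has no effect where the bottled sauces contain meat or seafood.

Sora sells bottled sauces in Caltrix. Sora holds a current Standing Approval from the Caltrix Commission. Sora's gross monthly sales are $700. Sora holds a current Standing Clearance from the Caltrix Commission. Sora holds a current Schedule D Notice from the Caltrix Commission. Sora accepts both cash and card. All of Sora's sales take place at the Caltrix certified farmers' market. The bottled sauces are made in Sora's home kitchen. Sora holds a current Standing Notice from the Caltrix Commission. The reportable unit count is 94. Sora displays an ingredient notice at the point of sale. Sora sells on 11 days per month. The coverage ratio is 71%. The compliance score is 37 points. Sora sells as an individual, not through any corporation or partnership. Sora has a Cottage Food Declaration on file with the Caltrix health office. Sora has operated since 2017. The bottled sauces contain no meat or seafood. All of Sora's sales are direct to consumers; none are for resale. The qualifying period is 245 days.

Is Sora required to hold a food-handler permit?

Exception (a): a current Standing Notice is held; a Cottage Food Declaration is on file — every condition holds. But applying paragraphs (e)–(j): (e) applies — the reportable unit count is 94, meeting the 77 threshold. (f) would limit (e) — the coverage ratio is 71%, below the 74% limit — but (g) sets (f) aside: (g) operates against (f): a current Schedule D Notice is held. (h) is triggered (a current Standing Approval is held), but is itself disapplied by (i): (i) is triggered — the qualifying period is 245 days, less than the 260 days limit. (j) is inapplicable (no sales are for resale), so (i) stands. So (a) is unavailable.
Exception (b) is satisfied on its face — all sales are at a certified farmers' market; an ingredient notice is displayed. However, paragraph (k) must be considered: (k) operates against (b): a current Standing Clearance is held. Exception (b) does not apply.
Exception (c) is satisfied on its face — the seller is a natural person; the number of selling days per month is 11, under the 13 limit. However, paragraphs (l)–(m) must be considered: (l) operates against (c): the compliance score is 37 points, less than the 52 points limit. (m) does not operate here (the bottled sauces contain no meat or seafood), so (l) stands. (c) is therefore removed.
Exception (d) requires that gross monthly sales are less than $700; but gross monthly sales are $700, not less than $700, so (d) is unavailable.
No exception is made out. Sora falls within the general rule.

Yes — Sora must hold a food-handler permit.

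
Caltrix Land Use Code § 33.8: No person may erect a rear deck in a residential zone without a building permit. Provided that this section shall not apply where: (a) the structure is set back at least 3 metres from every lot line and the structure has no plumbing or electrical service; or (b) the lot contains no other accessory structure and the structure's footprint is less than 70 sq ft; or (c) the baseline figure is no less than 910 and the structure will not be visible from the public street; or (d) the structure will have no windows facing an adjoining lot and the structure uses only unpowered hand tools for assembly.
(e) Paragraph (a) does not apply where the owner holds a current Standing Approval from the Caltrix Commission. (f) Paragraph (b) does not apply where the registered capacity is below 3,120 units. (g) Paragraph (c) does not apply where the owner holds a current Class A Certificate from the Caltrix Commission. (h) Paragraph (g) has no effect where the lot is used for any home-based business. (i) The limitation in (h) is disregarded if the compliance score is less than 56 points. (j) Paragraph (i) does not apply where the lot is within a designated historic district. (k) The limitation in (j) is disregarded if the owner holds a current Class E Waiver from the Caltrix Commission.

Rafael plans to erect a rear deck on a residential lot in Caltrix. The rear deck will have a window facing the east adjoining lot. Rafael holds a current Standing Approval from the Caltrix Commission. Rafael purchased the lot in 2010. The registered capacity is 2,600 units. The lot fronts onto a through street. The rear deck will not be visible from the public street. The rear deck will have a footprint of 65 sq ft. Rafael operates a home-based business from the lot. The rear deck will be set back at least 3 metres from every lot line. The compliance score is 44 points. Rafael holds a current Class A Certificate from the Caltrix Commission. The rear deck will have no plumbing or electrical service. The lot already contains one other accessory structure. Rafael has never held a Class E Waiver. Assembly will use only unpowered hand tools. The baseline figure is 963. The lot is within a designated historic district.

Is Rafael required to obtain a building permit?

No — exception (c) applies; Rafael does not need a building permit.

Exception (a): the setback is at least 3 m on every side; there is no plumbing or electrical service — every condition holds. However, paragraph (e) must be considered: (e) is triggered — a current Standing Approval is held. Exception (a) does not apply.
Exception (b) fails — the lot already has another accessory structure.
Exception (c) is satisfied on its face — the baseline figure is 963, meeting the 910 threshold; the structure will not be visible from the street. Considering the limiting provisions: (g) is engaged (a current Class A Certificate is held), but is set aside by (h): (h) is triggered — a home-based business operates on the lot. (i) is engaged (the compliance score is 44 points, less than the 56 points limit), but is set aside by (j): (j) operates against (i): the lot is in a historic district. (k), which would lift (j), is inapplicable — no current Class E Waiver is held. So (c) applies.
Exception (d) does not apply: a window faces an adjoining lot.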